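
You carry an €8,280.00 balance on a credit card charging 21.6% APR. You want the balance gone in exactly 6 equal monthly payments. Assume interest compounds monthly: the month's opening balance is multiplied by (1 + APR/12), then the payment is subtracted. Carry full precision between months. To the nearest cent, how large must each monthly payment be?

Monthly rate r = 21.6%/12 = 1.8% = 0.018.
Level-payment amortization: P = B₀·r / (1 − (1+r)^(−n)) = 8280.00·0.018 / (1 − 1.018^(−6)).
Denominator 1 − (1+r)^(−6) = 0.101509826.
P = 149.04 / 0.101509826 ≈ 1468.23.

€1,468.23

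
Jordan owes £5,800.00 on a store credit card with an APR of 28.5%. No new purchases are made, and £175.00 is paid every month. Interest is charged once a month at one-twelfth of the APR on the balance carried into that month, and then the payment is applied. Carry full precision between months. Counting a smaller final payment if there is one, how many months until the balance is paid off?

66 payments

Monthly rate r = 28.5%/12 = 2.375% = 0.02375.
Recurrence: B ← B·(1+r) − £175.00.
Month 1: interest £137.75; balance after payment £5,762.75.
Month 2: interest £136.87; balance after payment £5,724.62.
Closed form: n = −ln(1 − rB₀/P)/ln(1+r) = −ln(0.21286)/ln(1.02375) ≈ 65.913, so the balance reaches zero during payment 66.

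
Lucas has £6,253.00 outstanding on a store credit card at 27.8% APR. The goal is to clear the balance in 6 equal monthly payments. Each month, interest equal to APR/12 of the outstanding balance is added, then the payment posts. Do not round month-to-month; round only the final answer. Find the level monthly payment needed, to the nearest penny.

£1,128.28

Monthly rate r = 27.8%/12 = 2.31667% = 0.0231667.
Level-payment amortization: P = B₀·r / (1 − (1+r)^(−n)) = 6253.00·0.0231667 / (1 − 1.02317^(−6)).
Denominator 1 − (1+r)^(−6) = 0.128391008.
P = 144.861 / 0.128391008 ≈ 1128.28.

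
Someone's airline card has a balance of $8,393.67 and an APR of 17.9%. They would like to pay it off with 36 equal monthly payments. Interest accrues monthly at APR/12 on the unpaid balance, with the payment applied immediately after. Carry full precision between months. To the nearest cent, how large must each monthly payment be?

Monthly rate r = 17.9%/12 = 1.49167% = 0.0149167.
Level-payment amortization: P = B₀·r / (1 − (1+r)^(−n)) = 8393.67·0.0149167 / (1 − 1.01492^(−36)).
Denominator 1 − (1+r)^(−36) = 0.413178306.
P = 125.206 / 0.413178306 ≈ 303.03.

$303.03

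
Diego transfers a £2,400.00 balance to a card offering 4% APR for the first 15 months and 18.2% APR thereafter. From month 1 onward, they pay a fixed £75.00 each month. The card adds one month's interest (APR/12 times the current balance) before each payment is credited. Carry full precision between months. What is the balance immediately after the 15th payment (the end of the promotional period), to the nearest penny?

£1,371.21

Promo months 1–15 at r₀ = 4%/12 = 0.00333333; months 16+ at r₁ = 18.2%/12 = 0.0151667.
After month 15: iterate B ← B·(1+r₀) − £75.00 for 15 months → £1,371.21.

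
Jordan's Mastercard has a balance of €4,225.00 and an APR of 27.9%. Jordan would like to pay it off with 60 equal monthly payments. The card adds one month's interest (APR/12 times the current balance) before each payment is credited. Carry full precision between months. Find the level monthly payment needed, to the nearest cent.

€131.29

Monthly rate r = 27.9%/12 = 2.325% = 0.02325.
Level-payment amortization: P = B₀·r / (1 − (1+r)^(−n)) = 4225.00·0.02325 / (1 − 1.02325^(−60)).
Denominator 1 − (1+r)^(−60) = 0.748177344.
P = 98.2313 / 0.748177344 ≈ 131.29.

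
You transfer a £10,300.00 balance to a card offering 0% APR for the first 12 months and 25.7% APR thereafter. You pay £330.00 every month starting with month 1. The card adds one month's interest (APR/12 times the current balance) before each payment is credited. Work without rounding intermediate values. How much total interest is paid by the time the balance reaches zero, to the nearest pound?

Promo months 1–12 at r₀ = 0%/12 = 0; months 13+ at r₁ = 25.7%/12 = 0.0214167.
After month 12 (no interest yet): B = £10,300.00 − 12·£330.00 = £6,340.00.
Then at r₁ with £330.00/mo: n₂ = −ln(1 − r₁·B/P)/ln(1+r₁) ≈ 25.02 → 26 more payments.
Total paid = 37·£330.00 + £5.44 = £12,215.44; interest = £12,215.44 − £10,300.00 = £1,915.44.

£1,915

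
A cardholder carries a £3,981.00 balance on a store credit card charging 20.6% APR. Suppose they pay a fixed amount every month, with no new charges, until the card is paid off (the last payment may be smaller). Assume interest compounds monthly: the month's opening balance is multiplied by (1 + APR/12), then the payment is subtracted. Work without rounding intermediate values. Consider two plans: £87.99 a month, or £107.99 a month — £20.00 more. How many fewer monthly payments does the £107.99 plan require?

30 fewer payments

Monthly rate r = 20.6%/12 = 1.71667% = 0.0171667.
At £87.99/mo: n = ⌈−ln(1 − rB₀/P)/ln(1+r)⌉ = 89 payments (last £6.90); total interest = total paid − £3,981.00 = £3,769.02.
At £107.99/mo: 59 payments (last £93.64); total interest £2,376.06.
Payments saved = 89 − 59 = 30.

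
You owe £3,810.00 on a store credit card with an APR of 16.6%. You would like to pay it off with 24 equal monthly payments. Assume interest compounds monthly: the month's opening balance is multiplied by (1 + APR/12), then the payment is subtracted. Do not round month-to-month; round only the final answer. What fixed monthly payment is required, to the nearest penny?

£187.64

Monthly rate r = 16.6%/12 = 1.38333% = 0.0138333.
Level-payment amortization: P = B₀·r / (1 − (1+r)^(−n)) = 3810.00·0.0138333 / (1 − 1.01383^(−24)).
Denominator 1 − (1+r)^(−24) = 0.280878267.
P = 52.705 / 0.280878267 ≈ 187.64.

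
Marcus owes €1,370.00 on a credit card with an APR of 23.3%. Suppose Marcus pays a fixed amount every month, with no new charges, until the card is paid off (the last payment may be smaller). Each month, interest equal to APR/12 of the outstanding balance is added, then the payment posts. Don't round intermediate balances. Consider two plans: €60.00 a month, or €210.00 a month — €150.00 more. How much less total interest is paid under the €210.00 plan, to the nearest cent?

Monthly rate r = 23.3%/12 = 1.94167% = 0.0194167.
At €60.00/mo: n = ⌈−ln(1 − rB₀/P)/ln(1+r)⌉ = 31 payments (last €27.90); total interest = total paid − €1,370.00 = €457.90.
At €210.00/mo: 8 payments (last €9.13); total interest €109.13.
Interest saved = €457.90 − €109.13 = €348.77.

€348.77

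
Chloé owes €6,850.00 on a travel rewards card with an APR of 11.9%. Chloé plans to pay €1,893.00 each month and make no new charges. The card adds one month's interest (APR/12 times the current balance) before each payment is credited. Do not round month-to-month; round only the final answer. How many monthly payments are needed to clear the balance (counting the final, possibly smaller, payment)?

Monthly rate r = 11.9%/12 = 0.991667% = 0.00991667.
Recurrence: B ← B·(1+r) − €1,893.00.
Month 1: interest €67.93; balance after payment €5,024.93.
Month 2: interest €49.83; balance after payment €3,181.76.
Month 3: interest €31.55; balance after payment €1,320.31.
Month 4: interest €13.09; balance after payment €0.00.

4 months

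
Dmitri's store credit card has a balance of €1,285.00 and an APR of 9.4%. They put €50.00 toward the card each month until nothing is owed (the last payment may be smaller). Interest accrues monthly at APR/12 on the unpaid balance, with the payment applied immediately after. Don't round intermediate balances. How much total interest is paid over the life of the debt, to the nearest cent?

Monthly rate r = 9.4%/12 = 0.783333% = 0.00783333.
Payoff takes n = ⌈−ln(1 − rB₀/P)/ln(1+r)⌉ = ⌈28.809⌉ = 29 payments; the last is €40.48.
Total paid = 28·€50.00 + €40.48 = €1,440.48.
Total interest = total paid − principal = €1,440.48 − €1,285.00 = €155.48.

€155.48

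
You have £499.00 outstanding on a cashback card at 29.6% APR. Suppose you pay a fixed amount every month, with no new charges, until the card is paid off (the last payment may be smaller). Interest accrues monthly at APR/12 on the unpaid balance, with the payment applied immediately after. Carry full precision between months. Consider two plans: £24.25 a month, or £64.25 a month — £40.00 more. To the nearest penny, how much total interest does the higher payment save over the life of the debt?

£144.12

Monthly rate r = 29.6%/12 = 2.46667% = 0.0246667.
At £24.25/mo: n = ⌈−ln(1 − rB₀/P)/ln(1+r)⌉ = 30 payments (last £1.77); total interest = total paid − £499.00 = £206.02.
At £64.25/mo: 9 payments (last £46.90); total interest £61.90.
Interest saved = £206.02 − £61.90 = £144.12.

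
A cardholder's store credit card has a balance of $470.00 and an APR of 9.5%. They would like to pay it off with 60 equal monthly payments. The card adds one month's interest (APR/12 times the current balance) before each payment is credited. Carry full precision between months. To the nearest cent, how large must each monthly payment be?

Monthly rate r = 9.5%/12 = 0.791667% = 0.00791667.
Level-payment amortization: P = B₀·r / (1 − (1+r)^(−n)) = 470.00·0.00791667 / (1 − 1.00792^(−60)).
Denominator 1 − (1+r)^(−60) = 0.376950716.
P = 3.72083 / 0.376950716 ≈ 9.87.

$9.87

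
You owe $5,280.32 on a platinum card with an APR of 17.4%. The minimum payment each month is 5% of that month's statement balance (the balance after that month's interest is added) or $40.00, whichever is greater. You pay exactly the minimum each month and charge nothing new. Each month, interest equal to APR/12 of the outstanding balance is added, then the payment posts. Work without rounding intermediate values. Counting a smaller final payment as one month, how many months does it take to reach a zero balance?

Monthly rate r = 17.4%/12 = 1.45% = 0.0145.
While 5% of the post-interest balance exceeds $40.00, each month B ← (B·(1+r))·(1 − 0.05), i.e. B shrinks by the factor (1+r)·0.95 = 0.96377.
This holds for months 1–52. Entering month 53 the balance is $775.17; 5% of the post-interest balance is now below $40.00, so the flat $40.00 minimum applies from here.
From month 53 a fixed $40.00 at rate r clears $775.17 in 23 more payments. Total: 52 + 23 = 75 months.

75 months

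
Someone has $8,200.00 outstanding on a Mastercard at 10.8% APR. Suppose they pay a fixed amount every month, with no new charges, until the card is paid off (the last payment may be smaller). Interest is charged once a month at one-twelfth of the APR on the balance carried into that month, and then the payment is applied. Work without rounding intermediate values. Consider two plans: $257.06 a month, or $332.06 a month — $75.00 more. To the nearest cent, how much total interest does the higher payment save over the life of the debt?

Monthly rate r = 10.8%/12 = 0.9% = 0.009.
At $257.06/mo: n = ⌈−ln(1 − rB₀/P)/ln(1+r)⌉ = 38 payments (last $197.97); total interest = total paid − $8,200.00 = $1,509.19.
At $332.06/mo: 29 payments (last $17.72); total interest $1,115.40.
Interest saved = $1,509.19 − $1,115.40 = $393.79.

$393.79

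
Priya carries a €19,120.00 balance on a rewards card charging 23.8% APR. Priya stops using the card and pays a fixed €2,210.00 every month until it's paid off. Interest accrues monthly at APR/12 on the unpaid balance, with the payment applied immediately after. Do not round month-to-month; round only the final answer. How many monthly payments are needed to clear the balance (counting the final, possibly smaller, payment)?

Monthly rate r = 23.8%/12 = 1.98333% = 0.0198333.
Recurrence: B ← B·(1+r) − €2,210.00.
Month 1: interest €379.21; balance after payment €17,289.21.
Month 2: interest €342.90; balance after payment €15,422.12.
Closed form: n = −ln(1 − rB₀/P)/ln(1+r) = −ln(0.82841)/ln(1.01983) ≈ 9.585, so the balance reaches zero during payment 10.

10 months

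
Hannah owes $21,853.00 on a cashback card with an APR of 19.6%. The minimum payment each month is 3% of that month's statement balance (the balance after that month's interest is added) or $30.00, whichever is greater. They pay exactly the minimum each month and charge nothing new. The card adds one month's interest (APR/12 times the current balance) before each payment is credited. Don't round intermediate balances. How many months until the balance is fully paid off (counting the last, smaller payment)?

265 months

Monthly rate r = 19.6%/12 = 1.63333% = 0.0163333.
While 3% of the post-interest balance exceeds $30.00, each month B ← (B·(1+r))·(1 − 0.03), i.e. B shrinks by the factor (1+r)·0.97 = 0.98584.
This holds for months 1–218. Entering month 219 the balance is $976.41; 3% of the post-interest balance is now below $30.00, so the flat $30.00 minimum applies from here.
From month 219 a fixed $30.00 at rate r clears $976.41 in 47 more payments. Total: 218 + 47 = 265 months.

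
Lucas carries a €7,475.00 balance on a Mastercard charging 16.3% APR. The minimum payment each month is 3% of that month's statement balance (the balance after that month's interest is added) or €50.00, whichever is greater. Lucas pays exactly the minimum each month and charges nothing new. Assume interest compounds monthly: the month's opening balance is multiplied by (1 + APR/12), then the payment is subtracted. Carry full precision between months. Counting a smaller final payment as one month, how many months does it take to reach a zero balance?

Monthly rate r = 16.3%/12 = 1.35833% = 0.0135833.
While 3% of the post-interest balance exceeds €50.00, each month B ← (B·(1+r))·(1 − 0.03), i.e. B shrinks by the factor (1+r)·0.97 = 0.98318.
This holds for months 1–90. Entering month 91 the balance is €1,623.37; 3% of the post-interest balance is now below €50.00, so the flat €50.00 minimum applies from here.
From month 91 a fixed €50.00 at rate r clears €1,623.37 in 44 more payments. Total: 90 + 44 = 134 months.

134 months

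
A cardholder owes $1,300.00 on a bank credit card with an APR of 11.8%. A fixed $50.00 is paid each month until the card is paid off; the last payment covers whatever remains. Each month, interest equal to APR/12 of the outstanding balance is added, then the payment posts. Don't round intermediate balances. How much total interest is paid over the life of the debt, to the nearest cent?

$208.76

Monthly rate r = 11.8%/12 = 0.983333% = 0.00983333.
Payoff takes n = ⌈−ln(1 − rB₀/P)/ln(1+r)⌉ = ⌈30.174⌉ = 31 payments; the last is $8.76.
Total paid = 30·$50.00 + $8.76 = $1,508.76.
Total interest = total paid − principal = $1,508.76 − $1,300.00 = $208.76.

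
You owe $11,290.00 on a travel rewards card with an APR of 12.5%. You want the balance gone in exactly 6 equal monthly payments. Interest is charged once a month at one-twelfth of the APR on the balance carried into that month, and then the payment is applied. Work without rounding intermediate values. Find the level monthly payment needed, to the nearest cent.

Monthly rate r = 12.5%/12 = 1.04167% = 0.0104167.
Level-payment amortization: P = B₀·r / (1 − (1+r)^(−n)) = 11290.00·0.0104167 / (1 − 1.01042^(−6)).
Denominator 1 − (1+r)^(−6) = 0.0602831967.
P = 117.604 / 0.0602831967 ≈ 1950.86.

$1,950.86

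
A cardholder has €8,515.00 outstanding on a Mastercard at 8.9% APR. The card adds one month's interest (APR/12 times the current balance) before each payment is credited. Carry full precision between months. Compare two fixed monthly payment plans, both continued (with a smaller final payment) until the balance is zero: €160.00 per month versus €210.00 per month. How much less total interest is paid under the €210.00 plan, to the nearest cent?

Monthly rate r = 8.9%/12 = 0.741667% = 0.00741667.
At €160.00/mo: n = ⌈−ln(1 − rB₀/P)/ln(1+r)⌉ = 68 payments (last €150.68); total interest = total paid − €8,515.00 = €2,355.68.
At €210.00/mo: 49 payments (last €86.28); total interest €1,651.28.
Interest saved = €2,355.68 − €1,651.28 = €704.40.

€704.40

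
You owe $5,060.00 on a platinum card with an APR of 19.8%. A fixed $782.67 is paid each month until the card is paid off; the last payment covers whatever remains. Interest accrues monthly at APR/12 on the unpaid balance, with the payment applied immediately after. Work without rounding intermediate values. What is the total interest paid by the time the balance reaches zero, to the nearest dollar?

$335

Monthly rate r = 19.8%/12 = 1.65% = 0.0165.
Payoff takes n = ⌈−ln(1 − rB₀/P)/ln(1+r)⌉ = ⌈6.893⌉ = 7 payments; the last is $699.37.
Total paid = 6·$782.67 + $699.37 = $5,395.39.
Total interest = total paid − principal = $5,395.39 − $5,060.00 = $335.39.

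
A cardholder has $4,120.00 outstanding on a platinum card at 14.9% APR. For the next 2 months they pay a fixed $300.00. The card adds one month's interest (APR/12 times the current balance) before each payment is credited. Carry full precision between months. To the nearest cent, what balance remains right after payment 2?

$3,619.22

Monthly rate r = 14.9%/12 = 1.24167% = 0.0124167.
Each month: B ← B·(1+r) − $300.00.
Month 1: interest $51.16; balance after payment $3,871.16.
Month 2: interest $48.07; balance after payment $3,619.22.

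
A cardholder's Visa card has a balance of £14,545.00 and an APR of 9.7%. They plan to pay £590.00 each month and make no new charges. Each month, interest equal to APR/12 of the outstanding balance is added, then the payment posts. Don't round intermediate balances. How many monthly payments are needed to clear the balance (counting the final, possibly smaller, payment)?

Monthly rate r = 9.7%/12 = 0.808333% = 0.00808333.
Recurrence: B ← B·(1+r) − £590.00.
Month 1: interest £117.57; balance after payment £14,072.57.
Month 2: interest £113.75; balance after payment £13,596.33.
Closed form: n = −ln(1 − rB₀/P)/ln(1+r) = −ln(0.80073)/ln(1.00808) ≈ 27.604, so the balance reaches zero during payment 28.

28 payments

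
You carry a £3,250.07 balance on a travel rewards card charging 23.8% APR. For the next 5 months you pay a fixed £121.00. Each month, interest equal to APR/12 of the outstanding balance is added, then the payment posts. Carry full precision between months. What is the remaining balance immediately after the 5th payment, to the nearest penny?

£2,955.93

Monthly rate r = 23.8%/12 = 1.98333% = 0.0198333.
Each month: B ← B·(1+r) − £121.00.
Month 1: interest £64.46; balance after payment £3,193.53.
Month 2: interest £63.34; balance after payment £3,135.87.
Month 3: interest £62.19; balance after payment £3,077.06.
Month 4: interest £61.03; balance after payment £3,017.09.
Month 5: interest £59.84; balance after payment £2,955.93.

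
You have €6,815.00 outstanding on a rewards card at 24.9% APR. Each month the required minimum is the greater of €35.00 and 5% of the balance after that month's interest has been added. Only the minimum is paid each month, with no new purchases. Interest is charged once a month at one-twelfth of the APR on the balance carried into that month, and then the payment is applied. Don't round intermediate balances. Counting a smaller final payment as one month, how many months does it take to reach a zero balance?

101 months

Monthly rate r = 24.9%/12 = 2.075% = 0.02075.
While 5% of the post-interest balance exceeds €35.00, each month B ← (B·(1+r))·(1 − 0.05), i.e. B shrinks by the factor (1+r)·0.95 = 0.96971.
This holds for months 1–75. Entering month 76 the balance is €678.72; 5% of the post-interest balance is now below €35.00, so the flat €35.00 minimum applies from here.
From month 76 a fixed €35.00 at rate r clears €678.72 in 26 more payments. Total: 75 + 26 = 101 months.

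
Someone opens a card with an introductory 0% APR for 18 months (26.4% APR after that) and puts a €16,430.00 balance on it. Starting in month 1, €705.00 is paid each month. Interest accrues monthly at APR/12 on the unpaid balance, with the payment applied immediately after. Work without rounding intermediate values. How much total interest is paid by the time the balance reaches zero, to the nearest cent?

€282.05

Promo months 1–18 at r₀ = 0%/12 = 0; months 19+ at r₁ = 26.4%/12 = 0.022.
After month 18 (no interest yet): B = €16,430.00 − 18·€705.00 = €3,740.00.
Then at r₁ with €705.00/mo: n₂ = −ln(1 − r₁·B/P)/ln(1+r₁) ≈ 5.70 → 6 more payments.
Total paid = 23·€705.00 + €497.05 = €16,712.05; interest = €16,712.05 − €16,430.00 = €282.05.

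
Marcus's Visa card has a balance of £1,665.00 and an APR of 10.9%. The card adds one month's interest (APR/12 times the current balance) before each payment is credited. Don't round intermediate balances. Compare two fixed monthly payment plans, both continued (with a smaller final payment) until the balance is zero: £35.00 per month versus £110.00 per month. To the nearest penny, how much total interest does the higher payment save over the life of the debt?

Monthly rate r = 10.9%/12 = 0.908333% = 0.00908333.
At £35.00/mo: n = ⌈−ln(1 − rB₀/P)/ln(1+r)⌉ = 63 payments (last £20.16); total interest = total paid − £1,665.00 = £525.16.
At £110.00/mo: 17 payments (last £39.40); total interest £134.40.
Interest saved = £525.16 − £134.40 = £390.76.

£390.76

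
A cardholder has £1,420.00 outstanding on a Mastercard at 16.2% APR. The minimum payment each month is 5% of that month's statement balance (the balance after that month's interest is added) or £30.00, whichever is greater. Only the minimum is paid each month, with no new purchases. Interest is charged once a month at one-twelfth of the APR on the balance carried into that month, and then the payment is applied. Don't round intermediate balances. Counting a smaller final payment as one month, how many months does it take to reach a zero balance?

47 months

Monthly rate r = 16.2%/12 = 1.35% = 0.0135.
While 5% of the post-interest balance exceeds £30.00, each month B ← (B·(1+r))·(1 − 0.05), i.e. B shrinks by the factor (1+r)·0.95 = 0.96283.
This holds for months 1–24. Entering month 25 the balance is £572.04; 5% of the post-interest balance is now below £30.00, so the flat £30.00 minimum applies from here.
From month 25 a fixed £30.00 at rate r clears £572.04 in 23 more payments. Total: 24 + 23 = 47 months.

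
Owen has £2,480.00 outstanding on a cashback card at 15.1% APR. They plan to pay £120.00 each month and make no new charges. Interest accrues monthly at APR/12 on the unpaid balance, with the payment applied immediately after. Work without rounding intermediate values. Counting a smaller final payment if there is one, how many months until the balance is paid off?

Monthly rate r = 15.1%/12 = 1.25833% = 0.0125833.
Recurrence: B ← B·(1+r) − £120.00.
Month 1: interest £31.21; balance after payment £2,391.21.
Month 2: interest £30.09; balance after payment £2,301.30.
Closed form: n = −ln(1 − rB₀/P)/ln(1+r) = −ln(0.73994)/ln(1.01258) ≈ 24.085, so the balance reaches zero during payment 25.

25 months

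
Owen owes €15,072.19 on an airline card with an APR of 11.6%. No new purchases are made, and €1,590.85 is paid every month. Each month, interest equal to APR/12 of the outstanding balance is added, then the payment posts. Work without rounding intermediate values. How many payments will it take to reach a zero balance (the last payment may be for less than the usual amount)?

10 months

Monthly rate r = 11.6%/12 = 0.966667% = 0.00966667.
Recurrence: B ← B·(1+r) − €1,590.85.
Month 1: interest €145.70; balance after payment €13,627.04.
Month 2: interest €131.73; balance after payment €12,167.92.
Closed form: n = −ln(1 − rB₀/P)/ln(1+r) = −ln(0.90842)/ln(1.00967) ≈ 9.985, so the balance reaches zero during payment 10.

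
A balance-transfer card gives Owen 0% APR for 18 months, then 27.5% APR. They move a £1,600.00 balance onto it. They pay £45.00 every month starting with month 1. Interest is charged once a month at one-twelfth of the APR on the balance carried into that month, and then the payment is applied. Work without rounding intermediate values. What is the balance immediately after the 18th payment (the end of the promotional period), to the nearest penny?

£790.00

Promo months 1–18 at r₀ = 0%/12 = 0; months 19+ at r₁ = 27.5%/12 = 0.0229167.
After month 18 (no interest yet): B = £1,600.00 − 18·£45.00 = £790.00.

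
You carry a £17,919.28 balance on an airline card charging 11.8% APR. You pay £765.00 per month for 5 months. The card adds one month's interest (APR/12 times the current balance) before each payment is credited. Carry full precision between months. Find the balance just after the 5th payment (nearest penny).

£14,916.84

Monthly rate r = 11.8%/12 = 0.983333% = 0.00983333.
Each month: B ← B·(1+r) − £765.00.
Month 1: interest £176.21; balance after payment £17,330.49.
Month 2: interest £170.42; balance after payment £16,735.90.
Month 3: interest £164.57; balance after payment £16,135.47.
Month 4: interest £158.67; balance after payment £15,529.14.
Month 5: interest £152.70; balance after payment £14,916.84.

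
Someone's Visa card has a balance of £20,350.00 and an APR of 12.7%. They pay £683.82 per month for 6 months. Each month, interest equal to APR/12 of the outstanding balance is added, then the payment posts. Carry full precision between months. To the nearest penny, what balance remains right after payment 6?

£17,463.88

Monthly rate r = 12.7%/12 = 1.05833% = 0.0105833.
Each month: B ← B·(1+r) − £683.82.
Month 1: interest £215.37; balance after payment £19,881.55.
Month 2: interest £210.41; balance after payment £19,408.14.
Month 3: interest £205.40; balance after payment £18,929.73.
Month 4: interest £200.34; balance after payment £18,446.25.
Month 5: interest £195.22; balance after payment £17,957.65.
Month 6: interest £190.05; balance after payment £17,463.88.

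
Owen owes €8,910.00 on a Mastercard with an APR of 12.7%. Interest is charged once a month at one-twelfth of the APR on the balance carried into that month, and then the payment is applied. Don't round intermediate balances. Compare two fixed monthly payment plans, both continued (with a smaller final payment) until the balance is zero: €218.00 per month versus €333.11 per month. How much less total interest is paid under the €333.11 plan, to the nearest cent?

Monthly rate r = 12.7%/12 = 1.05833% = 0.0105833.
At €218.00/mo: n = ⌈−ln(1 − rB₀/P)/ln(1+r)⌉ = 54 payments (last €179.21); total interest = total paid − €8,910.00 = €2,823.21.
At €333.11/mo: 32 payments (last €204.02); total interest €1,620.43.
Interest saved = €2,823.21 − €1,620.43 = €1,202.78.

€1,202.78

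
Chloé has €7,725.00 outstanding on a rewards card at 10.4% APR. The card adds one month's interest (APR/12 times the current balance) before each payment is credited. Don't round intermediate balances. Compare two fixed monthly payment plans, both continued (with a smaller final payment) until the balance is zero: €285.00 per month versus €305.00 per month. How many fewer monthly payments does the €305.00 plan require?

3 fewer payments

Monthly rate r = 10.4%/12 = 0.866667% = 0.00866667.
At €285.00/mo: n = ⌈−ln(1 − rB₀/P)/ln(1+r)⌉ = 32 payments (last €8.48); total interest = total paid − €7,725.00 = €1,118.48.
At €305.00/mo: 29 payments (last €219.75); total interest €1,034.75.
Payments saved = 32 − 29 = 3.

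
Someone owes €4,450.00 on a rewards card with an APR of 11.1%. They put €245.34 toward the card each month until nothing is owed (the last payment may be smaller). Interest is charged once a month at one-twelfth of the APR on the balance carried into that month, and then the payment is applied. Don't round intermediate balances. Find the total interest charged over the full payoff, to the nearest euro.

Monthly rate r = 11.1%/12 = 0.925% = 0.00925.
Payoff takes n = ⌈−ln(1 − rB₀/P)/ln(1+r)⌉ = ⌈19.946⌉ = 20 payments; the last is €232.23.
Total paid = 19·€245.34 + €232.23 = €4,893.69.
Total interest = total paid − principal = €4,893.69 − €4,450.00 = €443.69.

€444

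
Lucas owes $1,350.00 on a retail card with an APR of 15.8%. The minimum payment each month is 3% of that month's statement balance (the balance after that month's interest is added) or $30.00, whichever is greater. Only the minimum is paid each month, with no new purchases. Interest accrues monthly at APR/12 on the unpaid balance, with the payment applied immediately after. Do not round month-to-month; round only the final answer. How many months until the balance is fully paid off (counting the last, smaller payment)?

62 months

Monthly rate r = 15.8%/12 = 1.31667% = 0.0131667.
While 3% of the post-interest balance exceeds $30.00, each month B ← (B·(1+r))·(1 − 0.03), i.e. B shrinks by the factor (1+r)·0.97 = 0.98277.
This holds for months 1–19. Entering month 20 the balance is $970.36; 3% of the post-interest balance is now below $30.00, so the flat $30.00 minimum applies from here.
From month 20 a fixed $30.00 at rate r clears $970.36 in 43 more payments. Total: 19 + 43 = 62 months.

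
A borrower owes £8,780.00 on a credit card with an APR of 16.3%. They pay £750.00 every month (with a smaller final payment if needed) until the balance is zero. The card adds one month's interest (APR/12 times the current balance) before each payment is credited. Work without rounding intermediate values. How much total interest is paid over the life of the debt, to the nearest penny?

Monthly rate r = 16.3%/12 = 1.35833% = 0.0135833.
Payoff takes n = ⌈−ln(1 − rB₀/P)/ln(1+r)⌉ = ⌈12.836⌉ = 13 payments; the last is £627.69.
Total paid = 12·£750.00 + £627.69 = £9,627.69.
Total interest = total paid − principal = £9,627.69 − £8,780.00 = £847.69.

£847.69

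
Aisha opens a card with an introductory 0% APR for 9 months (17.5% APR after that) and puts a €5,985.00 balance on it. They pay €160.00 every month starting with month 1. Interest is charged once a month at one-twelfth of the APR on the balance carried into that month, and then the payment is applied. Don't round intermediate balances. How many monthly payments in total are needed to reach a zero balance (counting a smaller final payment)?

Promo months 1–9 at r₀ = 0%/12 = 0; months 10+ at r₁ = 17.5%/12 = 0.0145833.
After month 9 (no interest yet): B = €5,985.00 − 9·€160.00 = €4,545.00.
Then at r₁ with €160.00/mo: n₂ = −ln(1 − r₁·B/P)/ln(1+r₁) ≈ 36.94 → 37 more payments.

46 months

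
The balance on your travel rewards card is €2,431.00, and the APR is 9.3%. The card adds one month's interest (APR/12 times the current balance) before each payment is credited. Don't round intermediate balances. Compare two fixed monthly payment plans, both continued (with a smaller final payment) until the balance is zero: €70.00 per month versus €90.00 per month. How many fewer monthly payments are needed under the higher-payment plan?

10 fewer payments

Monthly rate r = 9.3%/12 = 0.775% = 0.00775.
At €70.00/mo: n = ⌈−ln(1 − rB₀/P)/ln(1+r)⌉ = 41 payments (last €43.02); total interest = total paid − €2,431.00 = €412.02.
At €90.00/mo: 31 payments (last €38.31); total interest €307.31.
Payments saved = 41 − 31 = 10.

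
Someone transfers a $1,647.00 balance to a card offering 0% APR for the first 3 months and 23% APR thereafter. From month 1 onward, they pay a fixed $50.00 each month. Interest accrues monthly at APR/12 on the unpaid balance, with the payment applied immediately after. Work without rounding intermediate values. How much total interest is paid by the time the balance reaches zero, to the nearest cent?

$749.41

Promo months 1–3 at r₀ = 0%/12 = 0; months 4+ at r₁ = 23%/12 = 0.0191667.
After month 3 (no interest yet): B = $1,647.00 − 3·$50.00 = $1,497.00.
Then at r₁ with $50.00/mo: n₂ = −ln(1 − r₁·B/P)/ln(1+r₁) ≈ 44.93 → 45 more payments.
Total paid = 47·$50.00 + $46.41 = $2,396.41; interest = $2,396.41 − $1,647.00 = $749.41.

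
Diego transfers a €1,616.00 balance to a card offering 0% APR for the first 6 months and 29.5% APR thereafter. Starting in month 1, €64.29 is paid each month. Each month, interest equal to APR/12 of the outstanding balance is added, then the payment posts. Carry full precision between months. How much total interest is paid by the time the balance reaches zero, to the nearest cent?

€452.65

Promo months 1–6 at r₀ = 0%/12 = 0; months 7+ at r₁ = 29.5%/12 = 0.0245833.
After month 6 (no interest yet): B = €1,616.00 − 6·€64.29 = €1,230.26.
Then at r₁ with €64.29/mo: n₂ = −ln(1 − r₁·B/P)/ln(1+r₁) ≈ 26.18 → 27 more payments.
Total paid = 32·€64.29 + €11.37 = €2,068.65; interest = €2,068.65 − €1,616.00 = €452.65.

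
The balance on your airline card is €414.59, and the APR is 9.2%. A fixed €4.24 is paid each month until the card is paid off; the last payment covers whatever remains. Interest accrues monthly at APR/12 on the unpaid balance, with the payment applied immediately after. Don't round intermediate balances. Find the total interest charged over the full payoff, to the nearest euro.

Monthly rate r = 9.2%/12 = 0.766667% = 0.00766667.
Payoff takes n = ⌈−ln(1 − rB₀/P)/ln(1+r)⌉ = ⌈181.331⌉ = 182 payments; the last is €1.41.
Total paid = 181·€4.24 + €1.41 = €768.85.
Total interest = total paid − principal = €768.85 − €414.59 = €354.26.

€354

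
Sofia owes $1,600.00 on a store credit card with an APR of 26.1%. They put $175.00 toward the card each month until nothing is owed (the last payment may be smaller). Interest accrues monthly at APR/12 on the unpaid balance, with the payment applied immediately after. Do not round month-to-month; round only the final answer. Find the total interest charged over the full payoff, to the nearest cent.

Monthly rate r = 26.1%/12 = 2.175% = 0.02175.
Payoff takes n = ⌈−ln(1 − rB₀/P)/ln(1+r)⌉ = ⌈10.304⌉ = 11 payments; the last is $53.65.
Total paid = 10·$175.00 + $53.65 = $1,803.65.
Total interest = total paid − principal = $1,803.65 − $1,600.00 = $203.65.

$203.65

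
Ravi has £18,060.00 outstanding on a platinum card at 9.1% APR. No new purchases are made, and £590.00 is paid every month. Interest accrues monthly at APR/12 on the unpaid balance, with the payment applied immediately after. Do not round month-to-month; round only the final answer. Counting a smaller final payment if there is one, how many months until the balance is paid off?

35 payments

Monthly rate r = 9.1%/12 = 0.758333% = 0.00758333.
Recurrence: B ← B·(1+r) − £590.00.
Month 1: interest £136.96; balance after payment £17,606.96.
Month 2: interest £133.52; balance after payment £17,150.47.
Closed form: n = −ln(1 − rB₀/P)/ln(1+r) = −ln(0.76787)/ln(1.00758) ≈ 34.962, so the balance reaches zero during payment 35.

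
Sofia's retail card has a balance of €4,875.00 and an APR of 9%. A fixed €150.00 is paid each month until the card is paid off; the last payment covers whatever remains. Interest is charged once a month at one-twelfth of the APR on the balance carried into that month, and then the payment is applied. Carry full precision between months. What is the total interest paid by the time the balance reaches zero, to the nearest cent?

€733.73

Monthly rate r = 9%/12 = 0.75% = 0.0075.
Payoff takes n = ⌈−ln(1 − rB₀/P)/ln(1+r)⌉ = ⌈37.391⌉ = 38 payments; the last is €58.73.
Total paid = 37·€150.00 + €58.73 = €5,608.73.
Total interest = total paid − principal = €5,608.73 − €4,875.00 = €733.73.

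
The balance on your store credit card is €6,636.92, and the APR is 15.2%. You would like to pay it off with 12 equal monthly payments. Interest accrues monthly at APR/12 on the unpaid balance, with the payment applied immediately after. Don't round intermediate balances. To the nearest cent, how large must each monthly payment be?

Monthly rate r = 15.2%/12 = 1.26667% = 0.0126667.
Level-payment amortization: P = B₀·r / (1 − (1+r)^(−n)) = 6636.92·0.0126667 / (1 − 1.01267^(−12)).
Denominator 1 − (1+r)^(−12) = 0.140191326.
P = 84.0677 / 0.140191326 ≈ 599.66.

€599.66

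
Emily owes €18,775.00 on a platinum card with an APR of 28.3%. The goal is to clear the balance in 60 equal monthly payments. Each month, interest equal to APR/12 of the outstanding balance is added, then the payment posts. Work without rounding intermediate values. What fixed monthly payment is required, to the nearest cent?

€587.98

Monthly rate r = 28.3%/12 = 2.35833% = 0.0235833.
Level-payment amortization: P = B₀·r / (1 − (1+r)^(−n)) = 18775.00·0.0235833 / (1 − 1.02358^(−60)).
Denominator 1 − (1+r)^(−60) = 0.753050784.
P = 442.777 / 0.753050784 ≈ 587.98.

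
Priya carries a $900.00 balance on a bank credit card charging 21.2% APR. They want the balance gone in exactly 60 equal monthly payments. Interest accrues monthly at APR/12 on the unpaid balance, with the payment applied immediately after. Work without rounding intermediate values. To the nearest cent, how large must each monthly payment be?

$24.45

Monthly rate r = 21.2%/12 = 1.76667% = 0.0176667.
Level-payment amortization: P = B₀·r / (1 − (1+r)^(−n)) = 900.00·0.0176667 / (1 − 1.01767^(−60)).
Denominator 1 − (1+r)^(−60) = 0.650323034.
P = 15.9 / 0.650323034 ≈ 24.45.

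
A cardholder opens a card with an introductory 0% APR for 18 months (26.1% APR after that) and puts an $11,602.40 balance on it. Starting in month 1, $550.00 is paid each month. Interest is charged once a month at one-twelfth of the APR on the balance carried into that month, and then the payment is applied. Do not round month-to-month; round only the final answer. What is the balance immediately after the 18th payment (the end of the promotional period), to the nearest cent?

Promo months 1–18 at r₀ = 0%/12 = 0; months 19+ at r₁ = 26.1%/12 = 0.02175.
After month 18 (no interest yet): B = $11,602.40 − 18·$550.00 = $1,702.40.

$1,702.40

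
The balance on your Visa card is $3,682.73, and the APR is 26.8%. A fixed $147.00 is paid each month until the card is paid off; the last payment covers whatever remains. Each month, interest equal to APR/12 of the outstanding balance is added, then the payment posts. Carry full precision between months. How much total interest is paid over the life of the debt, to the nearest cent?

$1,773.89

Monthly rate r = 26.8%/12 = 2.23333% = 0.0223333.
Payoff takes n = ⌈−ln(1 − rB₀/P)/ln(1+r)⌉ = ⌈37.119⌉ = 38 payments; the last is $17.62.
Total paid = 37·$147.00 + $17.62 = $5,456.62.
Total interest = total paid − principal = $5,456.62 − $3,682.73 = $1,773.89.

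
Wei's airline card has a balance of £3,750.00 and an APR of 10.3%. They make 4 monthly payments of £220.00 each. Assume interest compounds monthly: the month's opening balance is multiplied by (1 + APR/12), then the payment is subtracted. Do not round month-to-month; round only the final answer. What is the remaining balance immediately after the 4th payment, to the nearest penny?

Monthly rate r = 10.3%/12 = 0.858333% = 0.00858333.
Each month: B ← B·(1+r) − £220.00.
Month 1: interest £32.19; balance after payment £3,562.19.
Month 2: interest £30.58; balance after payment £3,372.76.
Month 3: interest £28.95; balance after payment £3,181.71.
Month 4: interest £27.31; balance after payment £2,989.02.

£2,989.02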